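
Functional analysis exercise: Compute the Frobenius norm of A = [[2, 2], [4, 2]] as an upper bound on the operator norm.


||A||_F^2 = sum a_ij^2
= 2^2 + 2^2 + 4^2 + 2^2
= 4 + 4 + 16 + 4 = 28
||A||_F = sqrt(28) = 5.2915

5.2915


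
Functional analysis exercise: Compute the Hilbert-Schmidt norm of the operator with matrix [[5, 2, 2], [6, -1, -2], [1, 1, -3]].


The Hilbert-Schmidt norm is sqrt(sum of squares of all entries).
Sum of squares = 5^2 + 2^2 + 2^2 + 6^2 + (-1)^2 + (-2)^2 + 1^2 + 1^2 + (-3)^2
= 25 + 4 + 4 + 36 + 1 + 4 + 1 + 1 + 9 = 85
||T||_HS = sqrt(85) = 9.2195

9.2195


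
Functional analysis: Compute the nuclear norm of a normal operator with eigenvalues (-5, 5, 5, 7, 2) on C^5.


For a normal operator, singular values equal |eigenvalues|.
Trace norm = sum |lambda_i| = 5 + 5 + 5 + 7 + 2
= 24

24


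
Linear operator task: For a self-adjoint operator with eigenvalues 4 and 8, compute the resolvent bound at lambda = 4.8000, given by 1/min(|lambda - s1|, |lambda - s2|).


dist(4.8000, {4, 8}) = min(|4.8000 - 4|, |4.8000 - 8|)
= min(0.8000, 3.2000) = 0.8000
Resolvent bound = 1/0.8000 = 1.2500

1.2500


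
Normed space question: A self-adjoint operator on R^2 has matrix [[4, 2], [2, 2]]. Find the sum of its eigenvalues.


For a self-adjoint (symmetric) matrix, the eigenvalues are real.
The sum of eigenvalues equals the trace of the matrix.
trace = 4 + 2 = 6

6


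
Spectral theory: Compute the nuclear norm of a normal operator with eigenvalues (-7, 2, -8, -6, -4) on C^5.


For a normal operator, singular values equal |eigenvalues|.
Trace norm = sum |lambda_i| = 7 + 2 + 8 + 6 + 4
= 27

27


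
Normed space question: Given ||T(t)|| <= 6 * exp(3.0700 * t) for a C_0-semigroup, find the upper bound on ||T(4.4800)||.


||T(4.4800)|| <= 6 * exp(3.0700 * 4.4800)
= 6 * exp(13.7536)
= 6 * 939966.9556
= 5.6398e+06

5.6398e+06


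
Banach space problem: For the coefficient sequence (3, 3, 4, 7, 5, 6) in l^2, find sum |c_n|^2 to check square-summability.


sum |c_n|^2 = 3^2 + 3^2 + 4^2 + 7^2 + 5^2 + 6^2
= 9 + 9 + 16 + 49 + 25 + 36
= 144

144


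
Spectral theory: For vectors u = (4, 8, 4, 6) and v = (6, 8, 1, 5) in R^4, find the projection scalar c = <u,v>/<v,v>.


Computing <u,v> = 4*6 + 8*8 + 4*1 + 6*5 = 122
Computing <v,v> = 6^2 + 8^2 + 1^2 + 5^2 = 126
Projection coefficient = 122/126 = 0.9683

0.9683


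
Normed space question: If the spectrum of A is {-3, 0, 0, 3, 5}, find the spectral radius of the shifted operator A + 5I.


Spectrum of A + 5I = {2, 5, 5, 8, 10}
Spectral radius = max |lambda| over the shifted spectrum
= max(2, 5, 5, 8, 10) = 10

10


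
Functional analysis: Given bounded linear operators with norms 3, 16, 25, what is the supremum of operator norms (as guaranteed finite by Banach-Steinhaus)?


By the Uniform Boundedness Principle, the supremum of norms is finite.
sup_k ||T_k|| = max(3, 16, 25) = 25

25


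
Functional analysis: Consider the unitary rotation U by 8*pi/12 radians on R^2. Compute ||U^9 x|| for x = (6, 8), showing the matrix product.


U is a rotation by theta = 8*pi/12
U^9 = rotation by 9*theta = 72*pi/12 = 0*pi/12 (mod 2*pi)
cos(0*pi/12) = 1.0000, sin(0*pi/12) = 0.0000
U^9 x = (1.0000 * 6 - 0.0000 * 8, 0.0000 * 6 + 1.0000 * 8)
= (6.0000, 8.0000)
||U^9 x|| = sqrt(6.0000^2 + 8.0000^2) = sqrt(100.0000) = 10.0000

10.0000


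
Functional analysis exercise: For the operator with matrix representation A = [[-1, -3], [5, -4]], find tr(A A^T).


trace(A * A^T) = sum of squares of all entries
= (-1)^2 + (-3)^2 + 5^2 + (-4)^2
= 1 + 9 + 25 + 16
= 51

51


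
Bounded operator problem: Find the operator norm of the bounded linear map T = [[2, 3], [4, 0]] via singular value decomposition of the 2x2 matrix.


A^T A = [[20, 6], [6, 9]]
trace(A^T A) = 29, det(A^T A) = 144
discriminant = 29^2 - 4*144 = 265
Largest eigenvalue of A^T A = (trace + sqrt(disc))/2 = 22.6394
||T|| = sqrt(22.6394) = 4.7581

4.7581


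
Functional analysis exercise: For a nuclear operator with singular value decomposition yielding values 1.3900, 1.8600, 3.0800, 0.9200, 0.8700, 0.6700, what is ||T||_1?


The nuclear norm is the sum of all singular values.
||T||_1 = 1.3900 + 1.8600 + 3.0800 + 0.9200 + 0.8700 + 0.6700
= 8.7900

8.7900


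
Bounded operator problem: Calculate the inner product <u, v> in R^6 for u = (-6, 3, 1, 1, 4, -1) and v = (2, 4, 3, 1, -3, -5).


Computing the standard inner product <u, v> = sum u_i * v_i
= -6*2 + 3*4 + 1*3 + 1*1 + 4*-3 + -1*-5
= -12 + 12 + 3 + 1 + -12 + 5
= -3

-3


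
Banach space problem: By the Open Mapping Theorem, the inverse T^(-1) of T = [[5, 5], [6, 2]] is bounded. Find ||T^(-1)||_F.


det(T) = 5*2 - 5*6 = -20
T^(-1) = (1/-20) * [[2, -5], [-6, 5]] = [[-0.1000, 0.2500], [0.3000, -0.2500]]
||T^(-1)||_F^2 = (-0.1000)^2 + 0.2500^2 + 0.3000^2 + (-0.2500)^2 = 0.2250
||T^(-1)||_F = sqrt(0.2250) = 0.4743

0.4743


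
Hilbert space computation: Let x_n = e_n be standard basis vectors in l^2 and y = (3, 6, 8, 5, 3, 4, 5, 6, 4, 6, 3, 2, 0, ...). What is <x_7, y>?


x_7 = e_7 is the standard basis vector with 1 in position 7.
<x_7, y> = y_7 = 5
As n -> infinity, <x_n, y> -> 0, confirming weak convergence of (x_n) to 0.

5


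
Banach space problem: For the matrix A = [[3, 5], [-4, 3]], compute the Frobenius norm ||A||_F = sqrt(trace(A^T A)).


||A||_F^2 = sum a_ij^2
= 3^2 + 5^2 + (-4)^2 + 3^2
= 9 + 25 + 16 + 9 = 59
||A||_F = sqrt(59) = 7.6811

7.6811


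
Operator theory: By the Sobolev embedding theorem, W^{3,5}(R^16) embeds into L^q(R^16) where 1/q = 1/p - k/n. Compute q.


Using the Sobolev embedding formula: 1/q = 1/p - k/n
1/q = 1/5 - 3/16 = 1/80
q = 1/(1/80) = 80

80.0000


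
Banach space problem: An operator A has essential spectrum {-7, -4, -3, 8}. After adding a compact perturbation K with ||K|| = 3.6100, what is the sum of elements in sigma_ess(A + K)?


By Weyl's theorem, the essential spectrum is invariant under compact perturbations.
sigma_ess(A + K) = sigma_ess(A) = {-7, -4, -3, 8}
Sum = -7 + -4 + -3 + 8 = -6

-6


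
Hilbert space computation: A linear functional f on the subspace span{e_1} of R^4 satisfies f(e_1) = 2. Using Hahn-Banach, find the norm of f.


The norm of f is given by ||f|| = sup_{||x||=1} |f(x)|.
On span{e_1}, ||e_1|| = 1, so ||f|| = |f(e_1)| / ||e_1||
= |2| / 1 = 2.0000

2.0000


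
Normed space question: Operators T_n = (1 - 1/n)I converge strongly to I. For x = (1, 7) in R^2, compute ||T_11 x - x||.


T_11 x - x = (1 - 1/11)x - x = -x/11
||x|| = sqrt(50) = 7.0711
||T_11 x - x|| = ||x||/11 = 7.0711/11 = 0.6428

0.6428


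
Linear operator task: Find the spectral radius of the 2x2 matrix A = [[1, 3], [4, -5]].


For a 2x2 matrix, eigenvalues satisfy lambda^2 - (trace)*lambda + det = 0
trace = 1 + -5 = -4
det = 1*-5 - 3*4 = -17
discriminant = (-4)^2 - 4*(-17) = 84
spectral radius = max |eigenvalue| = 6.5826

6.5826


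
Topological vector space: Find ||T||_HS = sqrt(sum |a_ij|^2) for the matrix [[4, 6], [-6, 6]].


The Hilbert-Schmidt norm is sqrt(sum of squares of all entries).
Sum of squares = 4^2 + 6^2 + (-6)^2 + 6^2
= 16 + 36 + 36 + 36 = 124
||T||_HS = sqrt(124) = 11.1355

11.1355


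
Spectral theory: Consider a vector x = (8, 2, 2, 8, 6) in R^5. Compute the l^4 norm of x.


The l^4 norm = (sum |x_i|^4)^(1/4)
Sum of 4th powers = 4096 + 16 + 16 + 4096 + 1296 = 9520
||x||_4 = (9520)^(1/4) = 9.8778

9.8778


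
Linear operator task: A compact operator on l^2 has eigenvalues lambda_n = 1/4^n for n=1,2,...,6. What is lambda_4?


The eigenvalue formula gives lambda_4 = 1/4^4
= 1/256
= 0.0039

0.0039


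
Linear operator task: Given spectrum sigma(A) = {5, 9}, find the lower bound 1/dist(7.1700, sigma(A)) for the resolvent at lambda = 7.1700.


dist(7.1700, {5, 9}) = min(|7.1700 - 5|, |7.1700 - 9|)
= min(2.1700, 1.8300) = 1.8300
Resolvent bound = 1/1.8300 = 0.5464

0.5464


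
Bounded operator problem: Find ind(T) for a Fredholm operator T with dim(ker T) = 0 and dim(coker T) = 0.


The Fredholm index is defined as ind(T) = dim(ker T) - dim(coker T)
= 0 - 0
= 0

0


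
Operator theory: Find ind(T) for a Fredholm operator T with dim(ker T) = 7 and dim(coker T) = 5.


The Fredholm index is defined as ind(T) = dim(ker T) - dim(coker T)
= 7 - 5
= 2

2


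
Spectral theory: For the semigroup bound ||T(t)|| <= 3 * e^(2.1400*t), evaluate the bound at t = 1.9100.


||T(1.9100)|| <= 3 * exp(2.1400 * 1.9100)
= 3 * exp(4.0874)
= 3 * 59.5848
= 178.7543

178.7543


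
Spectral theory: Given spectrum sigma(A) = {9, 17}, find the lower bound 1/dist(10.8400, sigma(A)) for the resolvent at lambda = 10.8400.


dist(10.8400, {9, 17}) = min(|10.8400 - 9|, |10.8400 - 17|)
= min(1.8400, 6.1600) = 1.8400
Resolvent bound = 1/1.8400 = 0.5435

0.5435


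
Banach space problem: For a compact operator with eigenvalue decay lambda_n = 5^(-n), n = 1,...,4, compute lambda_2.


The eigenvalue formula gives lambda_2 = 1/5^2
= 1/25
= 0.0400

0.0400


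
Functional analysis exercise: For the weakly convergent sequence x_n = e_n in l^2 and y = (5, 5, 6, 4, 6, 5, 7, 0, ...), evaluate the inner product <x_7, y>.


x_7 = e_7 is the standard basis vector with 1 in position 7.
<x_7, y> = y_7 = 7
As n -> infinity, <x_n, y> -> 0, confirming weak convergence of (x_n) to 0.

7


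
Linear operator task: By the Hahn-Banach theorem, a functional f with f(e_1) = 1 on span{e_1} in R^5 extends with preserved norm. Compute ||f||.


The norm of f is given by ||f|| = sup_{||x||=1} |f(x)|.
On span{e_1}, ||e_1|| = 1, so ||f|| = |f(e_1)| / ||e_1||
= |1| / 1 = 1.0000

1.0000


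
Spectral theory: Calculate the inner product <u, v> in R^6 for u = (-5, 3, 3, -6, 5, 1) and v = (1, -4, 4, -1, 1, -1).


Computing the standard inner product <u, v> = sum u_i * v_i
= -5*1 + 3*-4 + 3*4 + -6*-1 + 5*1 + 1*-1
= -5 + -12 + 12 + 6 + 5 + -1
= 5

5


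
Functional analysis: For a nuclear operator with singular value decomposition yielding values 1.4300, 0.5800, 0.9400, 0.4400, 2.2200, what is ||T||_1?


The nuclear norm is the sum of all singular values.
||T||_1 = 1.4300 + 0.5800 + 0.9400 + 0.4400 + 2.2200
= 5.6100

5.6100


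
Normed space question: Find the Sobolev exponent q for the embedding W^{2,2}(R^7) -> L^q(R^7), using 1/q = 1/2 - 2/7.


Using the Sobolev embedding formula: 1/q = 1/p - k/n
1/q = 1/2 - 2/7 = 3/14
q = 1/(3/14) = 14/3 = 4.6667

4.6667


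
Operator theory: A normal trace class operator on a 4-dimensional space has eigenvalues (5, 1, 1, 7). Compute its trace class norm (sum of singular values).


For a normal operator, singular values equal |eigenvalues|.
Trace norm = sum |lambda_i| = 5 + 1 + 1 + 7
= 14

14


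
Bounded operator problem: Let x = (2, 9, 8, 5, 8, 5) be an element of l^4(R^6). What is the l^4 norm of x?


The l^4 norm = (sum |x_i|^4)^(1/4)
Sum of 4th powers = 16 + 6561 + 4096 + 625 + 4096 + 625 = 16019
||x||_4 = (16019)^(1/4) = 11.2502

11.2502


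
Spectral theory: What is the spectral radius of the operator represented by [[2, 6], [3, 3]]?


For a 2x2 matrix, eigenvalues satisfy lambda^2 - (trace)*lambda + det = 0
trace = 2 + 3 = 5
det = 2*3 - 6*3 = -12
discriminant = 5^2 - 4*(-12) = 73
spectral radius = max |eigenvalue| = 6.7720

6.7720


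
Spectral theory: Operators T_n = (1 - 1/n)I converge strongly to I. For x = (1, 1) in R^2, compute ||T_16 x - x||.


T_16 x - x = (1 - 1/16)x - x = -x/16
||x|| = sqrt(2) = 1.4142
||T_16 x - x|| = ||x||/16 = 1.4142/16 = 0.0884

0.0884


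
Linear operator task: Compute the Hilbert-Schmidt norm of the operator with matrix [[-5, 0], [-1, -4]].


The Hilbert-Schmidt norm is sqrt(sum of squares of all entries).
Sum of squares = (-5)^2 + 0^2 + (-1)^2 + (-4)^2
= 25 + 0 + 1 + 16 = 42
||T||_HS = sqrt(42) = 6.4807

6.4807


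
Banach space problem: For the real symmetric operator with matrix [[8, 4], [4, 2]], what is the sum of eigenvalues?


For a self-adjoint (symmetric) matrix, the eigenvalues are real.
The sum of eigenvalues equals the trace of the matrix.
trace = 8 + 2 = 10

10


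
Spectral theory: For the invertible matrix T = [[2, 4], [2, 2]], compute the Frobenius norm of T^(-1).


det(T) = 2*2 - 4*2 = -4
T^(-1) = (1/-4) * [[2, -4], [-2, 2]] = [[-0.5000, 1.0000], [0.5000, -0.5000]]
||T^(-1)||_F^2 = (-0.5000)^2 + 1.0000^2 + 0.5000^2 + (-0.5000)^2 = 1.7500
||T^(-1)||_F = sqrt(1.7500) = 1.3229

1.3229


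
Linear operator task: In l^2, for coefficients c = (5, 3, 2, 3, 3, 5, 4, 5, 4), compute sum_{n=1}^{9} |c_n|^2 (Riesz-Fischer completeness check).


sum |c_n|^2 = 5^2 + 3^2 + 2^2 + 3^2 + 3^2 + 5^2 + 4^2 + 5^2 + 4^2
= 25 + 9 + 4 + 9 + 9 + 25 + 16 + 25 + 16
= 138

138


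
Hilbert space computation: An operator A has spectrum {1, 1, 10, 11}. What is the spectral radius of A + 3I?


Spectrum of A + 3I = {4, 4, 13, 14}
Spectral radius = max |lambda| over the shifted spectrum
= max(4, 4, 13, 14) = 14

14


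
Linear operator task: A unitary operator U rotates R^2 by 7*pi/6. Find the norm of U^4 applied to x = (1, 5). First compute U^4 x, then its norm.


U is a rotation by theta = 7*pi/6
U^4 = rotation by 4*theta = 28*pi/6 = 4*pi/6 (mod 2*pi)
cos(4*pi/6) = -0.5000, sin(4*pi/6) = 0.8660
U^4 x = (-0.5000 * 1 - 0.8660 * 5, 0.8660 * 1 + -0.5000 * 5)
= (-4.8301, -1.6340)
||U^4 x|| = sqrt((-4.8301)^2 + (-1.6340)^2) = sqrt(26.0000) = 5.0990

5.0990


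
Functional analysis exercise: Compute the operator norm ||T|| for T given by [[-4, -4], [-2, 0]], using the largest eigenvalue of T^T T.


A^T A = [[20, 16], [16, 16]]
trace(A^T A) = 36, det(A^T A) = 64
discriminant = 36^2 - 4*64 = 1040
Largest eigenvalue of A^T A = (trace + sqrt(disc))/2 = 34.1245
||T|| = sqrt(34.1245) = 5.8416

5.8416


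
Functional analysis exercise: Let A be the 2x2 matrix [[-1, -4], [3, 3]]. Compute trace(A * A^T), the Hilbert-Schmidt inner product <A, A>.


trace(A * A^T) = sum of squares of all entries
= (-1)^2 + (-4)^2 + 3^2 + 3^2
= 1 + 16 + 9 + 9
= 35

35


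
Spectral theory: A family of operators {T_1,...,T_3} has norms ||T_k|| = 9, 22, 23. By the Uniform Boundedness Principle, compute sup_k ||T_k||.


By the Uniform Boundedness Principle, the supremum of norms is finite.
sup_k ||T_k|| = max(9, 22, 23) = 23

23


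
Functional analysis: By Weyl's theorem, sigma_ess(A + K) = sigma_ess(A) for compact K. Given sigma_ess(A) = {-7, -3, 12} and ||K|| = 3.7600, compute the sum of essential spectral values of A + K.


By Weyl's theorem, the essential spectrum is invariant under compact perturbations.
sigma_ess(A + K) = sigma_ess(A) = {-7, -3, 12}
Sum = -7 + -3 + 12 = 2

2


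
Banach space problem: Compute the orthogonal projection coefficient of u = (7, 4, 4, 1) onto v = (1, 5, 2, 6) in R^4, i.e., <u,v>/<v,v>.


Computing <u,v> = 7*1 + 4*5 + 4*2 + 1*6 = 41
Computing <v,v> = 1^2 + 5^2 + 2^2 + 6^2 = 66
Projection coefficient = 41/66 = 0.6212

0.6212


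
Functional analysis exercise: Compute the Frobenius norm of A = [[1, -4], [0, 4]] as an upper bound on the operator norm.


||A||_F^2 = sum a_ij^2
= 1^2 + (-4)^2 + 0^2 + 4^2
= 1 + 16 + 0 + 16 = 33
||A||_F = sqrt(33) = 5.7446

5.7446


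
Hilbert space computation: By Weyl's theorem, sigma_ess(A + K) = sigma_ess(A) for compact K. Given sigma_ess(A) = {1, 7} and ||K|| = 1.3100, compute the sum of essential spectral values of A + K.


By Weyl's theorem, the essential spectrum is invariant under compact perturbations.
sigma_ess(A + K) = sigma_ess(A) = {1, 7}
Sum = 1 + 7 = 8

8


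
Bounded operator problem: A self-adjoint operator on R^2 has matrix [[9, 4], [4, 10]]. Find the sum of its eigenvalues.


For a self-adjoint (symmetric) matrix, the eigenvalues are real.
The sum of eigenvalues equals the trace of the matrix.
trace = 9 + 10 = 19

19


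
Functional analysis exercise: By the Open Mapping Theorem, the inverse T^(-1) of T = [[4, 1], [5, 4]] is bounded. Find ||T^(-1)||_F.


det(T) = 4*4 - 1*5 = 11
T^(-1) = (1/11) * [[4, -1], [-5, 4]] = [[0.3636, -0.0909], [-0.4545, 0.3636]]
||T^(-1)||_F^2 = 0.3636^2 + (-0.0909)^2 + (-0.4545)^2 + 0.3636^2 = 0.4793
||T^(-1)||_F = sqrt(0.4793) = 0.6923

0.6923


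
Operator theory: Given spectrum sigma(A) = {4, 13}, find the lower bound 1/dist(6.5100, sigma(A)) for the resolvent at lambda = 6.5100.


dist(6.5100, {4, 13}) = min(|6.5100 - 4|, |6.5100 - 13|)
= min(2.5100, 6.4900) = 2.5100
Resolvent bound = 1/2.5100 = 0.3984

0.3984


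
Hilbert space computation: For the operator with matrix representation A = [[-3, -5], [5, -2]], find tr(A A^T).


trace(A * A^T) = sum of squares of all entries
= (-3)^2 + (-5)^2 + 5^2 + (-2)^2
= 9 + 25 + 25 + 4
= 63

63


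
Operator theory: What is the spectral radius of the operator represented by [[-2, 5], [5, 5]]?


For a 2x2 matrix, eigenvalues satisfy lambda^2 - (trace)*lambda + det = 0
trace = -2 + 5 = 3
det = -2*5 - 5*5 = -35
discriminant = 3^2 - 4*(-35) = 149
spectral radius = max |eigenvalue| = 7.6033

7.6033


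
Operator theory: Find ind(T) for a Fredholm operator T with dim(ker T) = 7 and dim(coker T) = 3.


The Fredholm index is defined as ind(T) = dim(ker T) - dim(coker T)
= 7 - 3
= 4

4


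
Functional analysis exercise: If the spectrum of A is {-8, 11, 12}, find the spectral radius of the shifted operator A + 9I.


Spectrum of A + 9I = {1, 20, 21}
Spectral radius = max |lambda| over the shifted spectrum
= max(1, 20, 21) = 21

21


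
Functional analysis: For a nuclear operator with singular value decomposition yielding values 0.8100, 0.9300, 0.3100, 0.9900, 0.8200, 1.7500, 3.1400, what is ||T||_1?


The nuclear norm is the sum of all singular values.
||T||_1 = 0.8100 + 0.9300 + 0.3100 + 0.9900 + 0.8200 + 1.7500 + 3.1400
= 8.7500

8.7500


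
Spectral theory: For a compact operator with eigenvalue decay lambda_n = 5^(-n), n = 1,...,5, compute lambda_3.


The eigenvalue formula gives lambda_3 = 1/5^3
= 1/125
= 0.0080

0.0080


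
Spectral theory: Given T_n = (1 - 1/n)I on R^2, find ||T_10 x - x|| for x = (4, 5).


T_10 x - x = (1 - 1/10)x - x = -x/10
||x|| = sqrt(41) = 6.4031
||T_10 x - x|| = ||x||/10 = 6.4031/10 = 0.6403

0.6403


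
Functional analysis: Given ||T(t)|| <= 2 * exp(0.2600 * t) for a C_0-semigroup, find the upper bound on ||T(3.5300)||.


||T(3.5300)|| <= 2 * exp(0.2600 * 3.5300)
= 2 * exp(0.9178)
= 2 * 2.5038
= 5.0076

5.0076


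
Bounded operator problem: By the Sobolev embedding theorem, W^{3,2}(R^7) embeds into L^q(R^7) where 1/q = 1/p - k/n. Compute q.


Using the Sobolev embedding formula: 1/q = 1/p - k/n
1/q = 1/2 - 3/7 = 1/14
q = 1/(1/14) = 14

14.0000


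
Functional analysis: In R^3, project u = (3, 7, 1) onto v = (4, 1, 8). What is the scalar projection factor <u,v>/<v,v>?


Computing <u,v> = 3*4 + 7*1 + 1*8 = 27
Computing <v,v> = 4^2 + 1^2 + 8^2 = 81
Projection coefficient = 27/81 = 0.3333

0.3333


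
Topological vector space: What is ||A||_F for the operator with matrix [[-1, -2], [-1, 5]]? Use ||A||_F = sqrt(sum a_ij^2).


||A||_F^2 = sum a_ij^2
= (-1)^2 + (-2)^2 + (-1)^2 + 5^2
= 1 + 4 + 1 + 25 = 31
||A||_F = sqrt(31) = 5.5678

5.5678


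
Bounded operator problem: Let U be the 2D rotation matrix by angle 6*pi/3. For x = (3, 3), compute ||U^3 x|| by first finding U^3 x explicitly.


U is a rotation by theta = 6*pi/3
U^3 = rotation by 3*theta = 18*pi/3 = 0*pi/3 (mod 2*pi)
cos(0*pi/3) = 1.0000, sin(0*pi/3) = 0.0000
U^3 x = (1.0000 * 3 - 0.0000 * 3, 0.0000 * 3 + 1.0000 * 3)
= (3.0000, 3.0000)
||U^3 x|| = sqrt(3.0000^2 + 3.0000^2) = sqrt(18.0000) = 4.2426

4.2426


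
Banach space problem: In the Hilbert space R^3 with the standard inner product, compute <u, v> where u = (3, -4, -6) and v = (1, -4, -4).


Computing the standard inner product <u, v> = sum u_i * v_i
= 3*1 + -4*-4 + -6*-4
= 3 + 16 + 24
= 43

43


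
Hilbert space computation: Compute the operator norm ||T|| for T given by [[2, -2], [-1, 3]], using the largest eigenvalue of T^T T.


A^T A = [[5, -7], [-7, 13]]
trace(A^T A) = 18, det(A^T A) = 16
discriminant = 18^2 - 4*16 = 260
Largest eigenvalue of A^T A = (trace + sqrt(disc))/2 = 17.0623
||T|| = sqrt(17.0623) = 4.1306

4.1306


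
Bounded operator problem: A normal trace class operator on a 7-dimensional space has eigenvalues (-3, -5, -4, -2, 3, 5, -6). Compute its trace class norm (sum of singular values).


For a normal operator, singular values equal |eigenvalues|.
Trace norm = sum |lambda_i| = 3 + 5 + 4 + 2 + 3 + 5 + 6
= 28

28


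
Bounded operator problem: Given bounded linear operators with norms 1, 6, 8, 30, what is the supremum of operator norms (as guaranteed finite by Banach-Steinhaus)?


By the Uniform Boundedness Principle, the supremum of norms is finite.
sup_k ||T_k|| = max(1, 6, 8, 30) = 30

30


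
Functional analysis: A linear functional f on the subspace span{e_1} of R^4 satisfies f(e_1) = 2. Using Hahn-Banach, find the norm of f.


The norm of f is given by ||f|| = sup_{||x||=1} |f(x)|.
On span{e_1}, ||e_1|| = 1, so ||f|| = |f(e_1)| / ||e_1||
= |2| / 1 = 2.0000

2.0000


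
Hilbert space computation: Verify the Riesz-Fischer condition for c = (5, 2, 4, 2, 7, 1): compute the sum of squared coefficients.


sum |c_n|^2 = 5^2 + 2^2 + 4^2 + 2^2 + 7^2 + 1^2
= 25 + 4 + 16 + 4 + 49 + 1
= 99

99


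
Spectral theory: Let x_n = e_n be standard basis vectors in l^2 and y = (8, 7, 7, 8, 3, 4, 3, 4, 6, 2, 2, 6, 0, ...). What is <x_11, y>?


x_11 = e_11 is the standard basis vector with 1 in position 11.
<x_11, y> = y_11 = 2
As n -> infinity, <x_n, y> -> 0, confirming weak convergence of (x_n) to 0.

2


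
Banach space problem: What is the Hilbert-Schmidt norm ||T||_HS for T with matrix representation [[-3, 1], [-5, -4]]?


The Hilbert-Schmidt norm is sqrt(sum of squares of all entries).
Sum of squares = (-3)^2 + 1^2 + (-5)^2 + (-4)^2
= 9 + 1 + 25 + 16 = 51
||T||_HS = sqrt(51) = 7.1414

7.1414


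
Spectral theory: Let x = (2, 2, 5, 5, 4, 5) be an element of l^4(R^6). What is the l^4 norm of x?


The l^4 norm = (sum |x_i|^4)^(1/4)
Sum of 4th powers = 16 + 16 + 625 + 625 + 256 + 625 = 2163
||x||_4 = (2163)^(1/4) = 6.8197

6.8197


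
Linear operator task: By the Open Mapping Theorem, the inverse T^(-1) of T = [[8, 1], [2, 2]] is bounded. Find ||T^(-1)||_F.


det(T) = 8*2 - 1*2 = 14
T^(-1) = (1/14) * [[2, -1], [-2, 8]] = [[0.1429, -0.0714], [-0.1429, 0.5714]]
||T^(-1)||_F^2 = 0.1429^2 + (-0.0714)^2 + (-0.1429)^2 + 0.5714^2 = 0.3724
||T^(-1)||_F = sqrt(0.3724) = 0.6103

0.6103


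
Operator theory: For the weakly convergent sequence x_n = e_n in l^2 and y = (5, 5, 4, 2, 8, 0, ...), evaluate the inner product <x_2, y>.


x_2 = e_2 is the standard basis vector with 1 in position 2.
<x_2, y> = y_2 = 5
As n -> infinity, <x_n, y> -> 0, confirming weak convergence of (x_n) to 0.

5


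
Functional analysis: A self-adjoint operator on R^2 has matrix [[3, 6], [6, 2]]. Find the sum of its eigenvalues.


For a self-adjoint (symmetric) matrix, the eigenvalues are real.
The sum of eigenvalues equals the trace of the matrix.
trace = 3 + 2 = 5

5


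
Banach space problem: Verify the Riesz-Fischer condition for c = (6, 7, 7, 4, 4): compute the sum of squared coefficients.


sum |c_n|^2 = 6^2 + 7^2 + 7^2 + 4^2 + 4^2
= 36 + 49 + 49 + 16 + 16
= 166

166


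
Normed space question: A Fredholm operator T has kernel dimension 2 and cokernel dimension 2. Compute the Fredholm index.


The Fredholm index is defined as ind(T) = dim(ker T) - dim(coker T)
= 2 - 2
= 0

0


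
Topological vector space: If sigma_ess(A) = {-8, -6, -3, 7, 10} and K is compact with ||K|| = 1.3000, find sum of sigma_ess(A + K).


By Weyl's theorem, the essential spectrum is invariant under compact perturbations.
sigma_ess(A + K) = sigma_ess(A) = {-8, -6, -3, 7, 10}
Sum = -8 + -6 + -3 + 7 + 10 = 0

0


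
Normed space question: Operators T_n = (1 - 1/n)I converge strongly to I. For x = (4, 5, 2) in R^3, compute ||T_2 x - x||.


T_2 x - x = (1 - 1/2)x - x = -x/2
||x|| = sqrt(45) = 6.7082
||T_2 x - x|| = ||x||/2 = 6.7082/2 = 3.3541

3.3541


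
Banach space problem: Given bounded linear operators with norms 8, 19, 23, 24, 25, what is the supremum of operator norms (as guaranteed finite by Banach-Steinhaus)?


By the Uniform Boundedness Principle, the supremum of norms is finite.
sup_k ||T_k|| = max(8, 19, 23, 24, 25) = 25

25


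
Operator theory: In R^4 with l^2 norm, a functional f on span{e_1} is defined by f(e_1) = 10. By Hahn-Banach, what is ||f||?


The norm of f is given by ||f|| = sup_{||x||=1} |f(x)|.
On span{e_1}, ||e_1|| = 1, so ||f|| = |f(e_1)| / ||e_1||
= |10| / 1 = 10.0000

10.0000


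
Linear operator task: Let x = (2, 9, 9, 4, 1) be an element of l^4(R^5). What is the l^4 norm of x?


The l^4 norm = (sum |x_i|^4)^(1/4)
Sum of 4th powers = 16 + 6561 + 6561 + 256 + 1 = 13395
||x||_4 = (13395)^(1/4) = 10.7581

10.7581


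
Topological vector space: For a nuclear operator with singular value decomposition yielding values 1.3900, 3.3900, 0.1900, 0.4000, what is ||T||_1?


The nuclear norm is the sum of all singular values.
||T||_1 = 1.3900 + 3.3900 + 0.1900 + 0.4000
= 5.3700

5.3700


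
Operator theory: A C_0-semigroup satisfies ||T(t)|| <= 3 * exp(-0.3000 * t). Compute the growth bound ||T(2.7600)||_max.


||T(2.7600)|| <= 3 * exp(-0.3000 * 2.7600)
= 3 * exp(-0.8280)
= 3 * 0.4369
= 1.3108

1.3108


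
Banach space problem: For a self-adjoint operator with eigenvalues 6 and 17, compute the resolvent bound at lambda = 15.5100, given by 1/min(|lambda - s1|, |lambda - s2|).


dist(15.5100, {6, 17}) = min(|15.5100 - 6|, |15.5100 - 17|)
= min(9.5100, 1.4900) = 1.4900
Resolvent bound = 1/1.4900 = 0.6711

0.6711


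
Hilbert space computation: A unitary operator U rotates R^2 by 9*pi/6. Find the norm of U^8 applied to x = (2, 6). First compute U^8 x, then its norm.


U is a rotation by theta = 9*pi/6
U^8 = rotation by 8*theta = 72*pi/6 = 0*pi/6 (mod 2*pi)
cos(0*pi/6) = 1.0000, sin(0*pi/6) = 0.0000
U^8 x = (1.0000 * 2 - 0.0000 * 6, 0.0000 * 2 + 1.0000 * 6)
= (2.0000, 6.0000)
||U^8 x|| = sqrt(2.0000^2 + 6.0000^2) = sqrt(40.0000) = 6.3246

6.3246


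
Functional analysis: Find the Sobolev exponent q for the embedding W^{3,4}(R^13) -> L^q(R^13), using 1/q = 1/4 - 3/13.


Using the Sobolev embedding formula: 1/q = 1/p - k/n
1/q = 1/4 - 3/13 = 1/52
q = 1/(1/52) = 52

52.0000


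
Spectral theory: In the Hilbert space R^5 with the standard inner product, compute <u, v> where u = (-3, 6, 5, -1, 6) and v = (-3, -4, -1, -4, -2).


Computing the standard inner product <u, v> = sum u_i * v_i
= -3*-3 + 6*-4 + 5*-1 + -1*-4 + 6*-2
= 9 + -24 + -5 + 4 + -12
= -28

-28


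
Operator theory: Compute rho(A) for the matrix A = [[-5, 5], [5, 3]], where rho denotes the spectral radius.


For a 2x2 matrix, eigenvalues satisfy lambda^2 - (trace)*lambda + det = 0
trace = -5 + 3 = -2
det = -5*3 - 5*5 = -40
discriminant = (-2)^2 - 4*(-40) = 164
spectral radius = max |eigenvalue| = 7.4031

7.4031


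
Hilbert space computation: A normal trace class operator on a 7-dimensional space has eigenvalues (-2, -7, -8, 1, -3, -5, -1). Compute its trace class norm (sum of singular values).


For a normal operator, singular values equal |eigenvalues|.
Trace norm = sum |lambda_i| = 2 + 7 + 8 + 1 + 3 + 5 + 1
= 27

27


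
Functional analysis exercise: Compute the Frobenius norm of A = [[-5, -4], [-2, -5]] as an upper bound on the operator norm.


||A||_F^2 = sum a_ij^2
= (-5)^2 + (-4)^2 + (-2)^2 + (-5)^2
= 25 + 16 + 4 + 25 = 70
||A||_F = sqrt(70) = 8.3666

8.3666


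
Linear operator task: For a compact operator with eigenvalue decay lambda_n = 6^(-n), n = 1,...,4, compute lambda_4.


The eigenvalue formula gives lambda_4 = 1/6^4
= 1/1296
= 7.7160e-04

7.7160e-04


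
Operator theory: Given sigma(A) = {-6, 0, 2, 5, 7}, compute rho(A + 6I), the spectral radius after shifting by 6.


Spectrum of A + 6I = {0, 6, 8, 11, 13}
Spectral radius = max |lambda| over the shifted spectrum
= max(0, 6, 8, 11, 13) = 13

13


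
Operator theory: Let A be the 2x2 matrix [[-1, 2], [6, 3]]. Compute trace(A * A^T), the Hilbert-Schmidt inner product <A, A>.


trace(A * A^T) = sum of squares of all entries
= (-1)^2 + 2^2 + 6^2 + 3^2
= 1 + 4 + 36 + 9
= 50

50


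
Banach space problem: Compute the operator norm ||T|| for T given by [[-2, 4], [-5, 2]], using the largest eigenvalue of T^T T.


A^T A = [[29, -18], [-18, 20]]
trace(A^T A) = 49, det(A^T A) = 256
discriminant = 49^2 - 4*256 = 1377
Largest eigenvalue of A^T A = (trace + sqrt(disc))/2 = 43.0540
||T|| = sqrt(43.0540) = 6.5616

6.5616


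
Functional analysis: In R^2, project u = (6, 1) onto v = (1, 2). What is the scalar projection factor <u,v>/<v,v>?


Computing <u,v> = 6*1 + 1*2 = 8
Computing <v,v> = 1^2 + 2^2 = 5
Projection coefficient = 8/5 = 1.6000

1.6000


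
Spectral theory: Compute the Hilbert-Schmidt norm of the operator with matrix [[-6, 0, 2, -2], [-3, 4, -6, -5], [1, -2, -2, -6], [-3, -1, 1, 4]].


The Hilbert-Schmidt norm is sqrt(sum of squares of all entries).
Sum of squares = (-6)^2 + 0^2 + 2^2 + (-2)^2 + (-3)^2 + 4^2 + (-6)^2 + (-5)^2 + 1^2 + (-2)^2 + (-2)^2 + (-6)^2 + (-3)^2 + (-1)^2 + 1^2 + 4^2
= 36 + 0 + 4 + 4 + 9 + 16 + 36 + 25 + 1 + 4 + 4 + 36 + 9 + 1 + 1 + 16 = 202
||T||_HS = sqrt(202) = 14.2127

14.2127


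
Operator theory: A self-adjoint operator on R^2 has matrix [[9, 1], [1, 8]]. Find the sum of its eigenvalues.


For a self-adjoint (symmetric) matrix, the eigenvalues are real.
The sum of eigenvalues equals the trace of the matrix.
trace = 9 + 8 = 17

17


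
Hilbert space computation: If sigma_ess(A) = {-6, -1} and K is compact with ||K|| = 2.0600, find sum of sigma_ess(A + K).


By Weyl's theorem, the essential spectrum is invariant under compact perturbations.
sigma_ess(A + K) = sigma_ess(A) = {-6, -1}
Sum = -6 + -1 = -7

-7


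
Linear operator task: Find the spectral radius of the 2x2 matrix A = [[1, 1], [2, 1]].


For a 2x2 matrix, eigenvalues satisfy lambda^2 - (trace)*lambda + det = 0
trace = 1 + 1 = 2
det = 1*1 - 1*2 = -1
discriminant = 2^2 - 4*(-1) = 8
spectral radius = max |eigenvalue| = 2.4142

2.4142


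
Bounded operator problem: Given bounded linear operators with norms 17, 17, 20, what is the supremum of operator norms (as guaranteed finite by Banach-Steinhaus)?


By the Uniform Boundedness Principle, the supremum of norms is finite.
sup_k ||T_k|| = max(17, 17, 20) = 20

20


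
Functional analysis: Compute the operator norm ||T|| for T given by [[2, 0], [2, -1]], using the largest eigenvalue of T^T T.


A^T A = [[8, -2], [-2, 1]]
trace(A^T A) = 9, det(A^T A) = 4
discriminant = 9^2 - 4*4 = 65
Largest eigenvalue of A^T A = (trace + sqrt(disc))/2 = 8.5311
||T|| = sqrt(8.5311) = 2.9208

2.9208


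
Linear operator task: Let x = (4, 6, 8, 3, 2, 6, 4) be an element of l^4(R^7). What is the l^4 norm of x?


The l^4 norm = (sum |x_i|^4)^(1/4)
Sum of 4th powers = 256 + 1296 + 4096 + 81 + 16 + 1296 + 256 = 7297
||x||_4 = (7297)^(1/4) = 9.2424

9.2424


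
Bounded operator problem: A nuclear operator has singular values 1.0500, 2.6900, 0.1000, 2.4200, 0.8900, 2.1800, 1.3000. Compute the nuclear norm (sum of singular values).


The nuclear norm is the sum of all singular values.
||T||_1 = 1.0500 + 2.6900 + 0.1000 + 2.4200 + 0.8900 + 2.1800 + 1.3000
= 10.6300

10.6300


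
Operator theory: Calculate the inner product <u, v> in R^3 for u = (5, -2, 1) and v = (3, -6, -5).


Computing the standard inner product <u, v> = sum u_i * v_i
= 5*3 + -2*-6 + 1*-5
= 15 + 12 + -5
= 22

22


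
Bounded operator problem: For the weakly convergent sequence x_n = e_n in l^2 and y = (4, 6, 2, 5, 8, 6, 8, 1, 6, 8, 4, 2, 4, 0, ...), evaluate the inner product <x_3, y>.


x_3 = e_3 is the standard basis vector with 1 in position 3.
<x_3, y> = y_3 = 2
As n -> infinity, <x_n, y> -> 0, confirming weak convergence of (x_n) to 0.

2


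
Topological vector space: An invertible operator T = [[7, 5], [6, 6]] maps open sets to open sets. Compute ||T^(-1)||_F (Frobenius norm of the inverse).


det(T) = 7*6 - 5*6 = 12
T^(-1) = (1/12) * [[6, -5], [-6, 7]] = [[0.5000, -0.4167], [-0.5000, 0.5833]]
||T^(-1)||_F^2 = 0.5000^2 + (-0.4167)^2 + (-0.5000)^2 + 0.5833^2 = 1.0139
||T^(-1)||_F = sqrt(1.0139) = 1.0069

1.0069


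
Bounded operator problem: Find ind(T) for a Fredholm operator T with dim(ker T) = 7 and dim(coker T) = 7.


The Fredholm index is defined as ind(T) = dim(ker T) - dim(coker T)
= 7 - 7
= 0

0


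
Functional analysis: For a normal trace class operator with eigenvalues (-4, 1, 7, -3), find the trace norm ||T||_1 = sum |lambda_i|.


For a normal operator, singular values equal |eigenvalues|.
Trace norm = sum |lambda_i| = 4 + 1 + 7 + 3
= 15

15


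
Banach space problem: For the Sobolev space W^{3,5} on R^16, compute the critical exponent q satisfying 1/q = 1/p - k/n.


Using the Sobolev embedding formula: 1/q = 1/p - k/n
1/q = 1/5 - 3/16 = 1/80
q = 1/(1/80) = 80

80.0000


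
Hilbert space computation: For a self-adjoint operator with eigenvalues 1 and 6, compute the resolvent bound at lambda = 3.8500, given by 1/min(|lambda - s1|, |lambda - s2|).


dist(3.8500, {1, 6}) = min(|3.8500 - 1|, |3.8500 - 6|)
= min(2.8500, 2.1500) = 2.1500
Resolvent bound = 1/2.1500 = 0.4651

0.4651


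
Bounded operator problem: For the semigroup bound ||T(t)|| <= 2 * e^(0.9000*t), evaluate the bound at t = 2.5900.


||T(2.5900)|| <= 2 * exp(0.9000 * 2.5900)
= 2 * exp(2.3310)
= 2 * 10.2882
= 20.5764

20.5764


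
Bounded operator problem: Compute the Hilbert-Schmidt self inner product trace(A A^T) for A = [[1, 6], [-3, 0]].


trace(A * A^T) = sum of squares of all entries
= 1^2 + 6^2 + (-3)^2 + 0^2
= 1 + 36 + 9 + 0
= 46

46


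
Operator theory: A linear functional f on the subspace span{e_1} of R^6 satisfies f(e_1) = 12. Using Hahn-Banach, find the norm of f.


The norm of f is given by ||f|| = sup_{||x||=1} |f(x)|.
On span{e_1}, ||e_1|| = 1, so ||f|| = |f(e_1)| / ||e_1||
= |12| / 1 = 12.0000

12.0000


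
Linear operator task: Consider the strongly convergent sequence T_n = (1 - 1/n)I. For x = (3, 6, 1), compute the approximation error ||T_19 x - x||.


T_19 x - x = (1 - 1/19)x - x = -x/19
||x|| = sqrt(46) = 6.7823
||T_19 x - x|| = ||x||/19 = 6.7823/19 = 0.3570

0.3570


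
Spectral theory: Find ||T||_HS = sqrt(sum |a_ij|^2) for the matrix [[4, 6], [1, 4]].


The Hilbert-Schmidt norm is sqrt(sum of squares of all entries).
Sum of squares = 4^2 + 6^2 + 1^2 + 4^2
= 16 + 36 + 1 + 16 = 69
||T||_HS = sqrt(69) = 8.3066

8.3066


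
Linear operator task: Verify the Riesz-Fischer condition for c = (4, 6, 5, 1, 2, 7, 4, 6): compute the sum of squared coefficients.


sum |c_n|^2 = 4^2 + 6^2 + 5^2 + 1^2 + 2^2 + 7^2 + 4^2 + 6^2
= 16 + 36 + 25 + 1 + 4 + 49 + 16 + 36
= 183

183


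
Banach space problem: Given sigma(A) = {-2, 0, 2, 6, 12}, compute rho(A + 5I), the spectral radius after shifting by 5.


Spectrum of A + 5I = {3, 5, 7, 11, 17}
Spectral radius = max |lambda| over the shifted spectrum
= max(3, 5, 7, 11, 17) = 17

17


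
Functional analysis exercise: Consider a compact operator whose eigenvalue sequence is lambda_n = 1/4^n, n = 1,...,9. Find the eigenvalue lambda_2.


The eigenvalue formula gives lambda_2 = 1/4^2
= 1/16
= 0.0625

0.0625


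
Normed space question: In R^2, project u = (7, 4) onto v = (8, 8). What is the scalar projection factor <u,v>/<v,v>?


Computing <u,v> = 7*8 + 4*8 = 88
Computing <v,v> = 8^2 + 8^2 = 128
Projection coefficient = 88/128 = 0.6875

0.6875


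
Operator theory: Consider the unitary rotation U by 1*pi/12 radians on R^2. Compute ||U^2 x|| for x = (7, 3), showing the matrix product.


U is a rotation by theta = 1*pi/12
U^2 = rotation by 2*theta = 2*pi/12
cos(2*pi/12) = 0.8660, sin(2*pi/12) = 0.5000
U^2 x = (0.8660 * 7 - 0.5000 * 3, 0.5000 * 7 + 0.8660 * 3)
= (4.5622, 6.0981)
||U^2 x|| = sqrt(4.5622^2 + 6.0981^2) = sqrt(58.0000) = 7.6158

7.6158


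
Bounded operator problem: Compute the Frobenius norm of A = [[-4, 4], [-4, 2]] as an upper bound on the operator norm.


||A||_F^2 = sum a_ij^2
= (-4)^2 + 4^2 + (-4)^2 + 2^2
= 16 + 16 + 16 + 4 = 52
||A||_F = sqrt(52) = 7.2111

7.2111


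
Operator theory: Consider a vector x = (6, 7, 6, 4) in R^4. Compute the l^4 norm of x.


The l^4 norm = (sum |x_i|^4)^(1/4)
Sum of 4th powers = 1296 + 2401 + 1296 + 256 = 5249
||x||_4 = (5249)^(1/4) = 8.5118

8.5118


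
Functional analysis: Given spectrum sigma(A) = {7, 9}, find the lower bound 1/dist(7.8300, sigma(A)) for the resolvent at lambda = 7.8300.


dist(7.8300, {7, 9}) = min(|7.8300 - 7|, |7.8300 - 9|)
= min(0.8300, 1.1700) = 0.8300
Resolvent bound = 1/0.8300 = 1.2048

1.2048


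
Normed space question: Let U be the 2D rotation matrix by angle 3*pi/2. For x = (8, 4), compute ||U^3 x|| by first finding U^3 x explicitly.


U is a rotation by theta = 3*pi/2
U^3 = rotation by 3*theta = 9*pi/2 = 1*pi/2 (mod 2*pi)
cos(1*pi/2) = 0.0000, sin(1*pi/2) = 1.0000
U^3 x = (0.0000 * 8 - 1.0000 * 4, 1.0000 * 8 + 0.0000 * 4)
= (-4.0000, 8.0000)
||U^3 x|| = sqrt((-4.0000)^2 + 8.0000^2) = sqrt(80.0000) = 8.9443

8.9443


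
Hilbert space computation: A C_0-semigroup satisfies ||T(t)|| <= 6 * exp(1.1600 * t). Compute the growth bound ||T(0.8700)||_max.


||T(0.8700)|| <= 6 * exp(1.1600 * 0.8700)
= 6 * exp(1.0092)
= 6 * 2.7434
= 16.4604

16.4604


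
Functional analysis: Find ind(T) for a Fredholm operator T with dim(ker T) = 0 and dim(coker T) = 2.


The Fredholm index is defined as ind(T) = dim(ker T) - dim(coker T)
= 0 - 2
= -2

-2


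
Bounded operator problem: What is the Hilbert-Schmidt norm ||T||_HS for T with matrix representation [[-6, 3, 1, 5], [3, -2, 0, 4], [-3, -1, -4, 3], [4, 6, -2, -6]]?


The Hilbert-Schmidt norm is sqrt(sum of squares of all entries).
Sum of squares = (-6)^2 + 3^2 + 1^2 + 5^2 + 3^2 + (-2)^2 + 0^2 + 4^2 + (-3)^2 + (-1)^2 + (-4)^2 + 3^2 + 4^2 + 6^2 + (-2)^2 + (-6)^2
= 36 + 9 + 1 + 25 + 9 + 4 + 0 + 16 + 9 + 1 + 16 + 9 + 16 + 36 + 4 + 36 = 227
||T||_HS = sqrt(227) = 15.0665

15.0665


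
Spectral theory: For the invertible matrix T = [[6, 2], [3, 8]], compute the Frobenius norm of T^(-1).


det(T) = 6*8 - 2*3 = 42
T^(-1) = (1/42) * [[8, -2], [-3, 6]] = [[0.1905, -0.0476], [-0.0714, 0.1429]]
||T^(-1)||_F^2 = 0.1905^2 + (-0.0476)^2 + (-0.0714)^2 + 0.1429^2 = 0.0641
||T^(-1)||_F = sqrt(0.0641) = 0.2531

0.2531


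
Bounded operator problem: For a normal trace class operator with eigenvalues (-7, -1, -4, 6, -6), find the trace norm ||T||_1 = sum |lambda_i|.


For a normal operator, singular values equal |eigenvalues|.
Trace norm = sum |lambda_i| = 7 + 1 + 4 + 6 + 6
= 24

24


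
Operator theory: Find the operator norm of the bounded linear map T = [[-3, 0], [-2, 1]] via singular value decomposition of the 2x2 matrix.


A^T A = [[13, -2], [-2, 1]]
trace(A^T A) = 14, det(A^T A) = 9
discriminant = 14^2 - 4*9 = 160
Largest eigenvalue of A^T A = (trace + sqrt(disc))/2 = 13.3246
||T|| = sqrt(13.3246) = 3.6503

3.6503


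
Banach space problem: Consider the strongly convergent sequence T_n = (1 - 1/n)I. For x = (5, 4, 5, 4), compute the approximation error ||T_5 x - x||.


T_5 x - x = (1 - 1/5)x - x = -x/5
||x|| = sqrt(82) = 9.0554
||T_5 x - x|| = ||x||/5 = 9.0554/5 = 1.8111

1.8111


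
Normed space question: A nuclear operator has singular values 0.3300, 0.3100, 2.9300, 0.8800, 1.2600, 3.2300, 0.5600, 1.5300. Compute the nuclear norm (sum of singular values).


The nuclear norm is the sum of all singular values.
||T||_1 = 0.3300 + 0.3100 + 2.9300 + 0.8800 + 1.2600 + 3.2300 + 0.5600 + 1.5300
= 11.0300

11.0300


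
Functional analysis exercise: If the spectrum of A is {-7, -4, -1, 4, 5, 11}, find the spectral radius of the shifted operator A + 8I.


Spectrum of A + 8I = {1, 4, 7, 12, 13, 19}
Spectral radius = max |lambda| over the shifted spectrum
= max(1, 4, 7, 12, 13, 19) = 19

19
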